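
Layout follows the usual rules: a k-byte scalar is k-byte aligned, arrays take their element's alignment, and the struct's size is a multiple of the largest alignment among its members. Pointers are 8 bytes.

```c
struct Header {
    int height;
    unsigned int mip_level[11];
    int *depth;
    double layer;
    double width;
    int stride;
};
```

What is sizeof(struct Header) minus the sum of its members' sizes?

4

0..4  height  (4B, 4-aligned)
4..48  mip_level  (44B, 4-aligned)
48..56  depth  (8B, 8-aligned)
56..64  layer  (8B, 8-aligned)
64..72  width  (8B, 8-aligned)
72..76  stride  (4B, 4-aligned)
76..80  -- tail padding (4B)
sizeof = 80, alignof = 8
data bytes 76, size 80 → padding 4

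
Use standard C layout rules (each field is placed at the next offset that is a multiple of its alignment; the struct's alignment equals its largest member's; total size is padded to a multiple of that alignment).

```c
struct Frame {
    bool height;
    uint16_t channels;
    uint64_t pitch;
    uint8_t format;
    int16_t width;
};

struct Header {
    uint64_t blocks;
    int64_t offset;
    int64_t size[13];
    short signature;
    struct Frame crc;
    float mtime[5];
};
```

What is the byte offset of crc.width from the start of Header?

146

Frame: height at 0 (size 1, align 1) → ends 1; pad 1 to align 2 for channels; channels at 2 (size 2, align 2) → ends 4; pad 4 to align 8 for pitch; pitch at 8 (size 8, align 8) → ends 16; format at 16 (size 1, align 1) → ends 17; pad 1 to align 2 for width; width at 18 (size 2, align 2) → ends 20; tail pad 4 to reach multiple of 8; total 24 bytes, alignment 8
blocks at 0 (size 8, align 8) → ends 8
offset at 8 (size 8, align 8) → ends 16
size at 16 (size 104, align 8) → ends 120
signature at 120 (size 2, align 2) → ends 122
pad 6 to align 8 for crc
crc at 128 (size 24, align 8) → ends 152
within Frame: width at 18
128 + 18 = 146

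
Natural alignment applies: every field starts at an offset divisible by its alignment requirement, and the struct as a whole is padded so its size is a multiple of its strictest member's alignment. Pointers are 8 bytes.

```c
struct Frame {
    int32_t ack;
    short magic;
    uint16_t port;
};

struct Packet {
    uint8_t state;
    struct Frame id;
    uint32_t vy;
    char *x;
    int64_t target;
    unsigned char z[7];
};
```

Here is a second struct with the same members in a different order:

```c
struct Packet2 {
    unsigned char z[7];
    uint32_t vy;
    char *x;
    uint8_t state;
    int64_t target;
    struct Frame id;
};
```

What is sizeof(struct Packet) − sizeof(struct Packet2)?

-8

Frame: ack at 0 (size 4, align 4) → ends 4; magic at 4 (size 2, align 2) → ends 6; port at 6 (size 2, align 2) → ends 8; total 8 bytes, alignment 4
state at 0 (size 1, align 1) → ends 1
pad 3 to align 4 for id
id at 4 (size 8, align 4) → ends 12
vy at 12 (size 4, align 4) → ends 16
x at 16 (size 8, align 8) → ends 24
target at 24 (size 8, align 8) → ends 32
z at 32 (size 7, align 1) → ends 39
tail pad 1 to reach multiple of 8
total 40 bytes, alignment 8
— Packet2 —
z at 0 (size 7, align 1) → ends 7
pad 1 to align 4 for vy
vy at 8 (size 4, align 4) → ends 12
pad 4 to align 8 for x
x at 16 (size 8, align 8) → ends 24
state at 24 (size 1, align 1) → ends 25
pad 7 to align 8 for target
target at 32 (size 8, align 8) → ends 40
id at 40 (size 8, align 4) → ends 48
total 48 bytes, alignment 8
40 − 48 = -8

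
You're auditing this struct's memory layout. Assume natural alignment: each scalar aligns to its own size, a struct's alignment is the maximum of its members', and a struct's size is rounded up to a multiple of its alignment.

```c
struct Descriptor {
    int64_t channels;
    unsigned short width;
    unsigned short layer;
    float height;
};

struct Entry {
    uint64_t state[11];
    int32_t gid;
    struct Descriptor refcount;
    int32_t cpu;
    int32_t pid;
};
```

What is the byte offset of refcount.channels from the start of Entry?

Descriptor: 0..8  channels  (8B, 8-aligned); 8..10  width  (2B, 2-aligned); 10..12  layer  (2B, 2-aligned); 12..16  height  (4B, 4-aligned); sizeof = 16, alignof = 8
0..88  state  (88B, 8-aligned)
88..92  gid  (4B, 4-aligned)
92..96  -- padding (4B)
96..112  refcount  (16B, 8-aligned)
within Descriptor: channels at 0
96 + 0 = 96

96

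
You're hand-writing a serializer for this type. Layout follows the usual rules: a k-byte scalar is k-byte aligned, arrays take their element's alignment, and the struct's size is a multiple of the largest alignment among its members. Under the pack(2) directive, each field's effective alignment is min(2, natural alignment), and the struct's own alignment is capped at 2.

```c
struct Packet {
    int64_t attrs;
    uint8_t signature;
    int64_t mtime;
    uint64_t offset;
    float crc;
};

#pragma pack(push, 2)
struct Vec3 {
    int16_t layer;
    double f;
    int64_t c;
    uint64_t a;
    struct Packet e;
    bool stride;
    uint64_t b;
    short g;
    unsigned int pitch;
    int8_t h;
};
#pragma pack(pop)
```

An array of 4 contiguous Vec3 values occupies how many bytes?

Packet: attrs at 0 (size 8, align 8) → ends 8; signature at 8 (size 1, align 1) → ends 9; pad 7 to align 8 for mtime; mtime at 16 (size 8, align 8) → ends 24; offset at 24 (size 8, align 8) → ends 32; crc at 32 (size 4, align 4) → ends 36; tail pad 4 to reach multiple of 8; total 40 bytes, alignment 8
layer at 0 (size 2, align 2) → ends 2
f at 2 (size 8, align 2) → ends 10
c at 10 (size 8, align 2) → ends 18
a at 18 (size 8, align 2) → ends 26
e at 26 (size 40, align 2) → ends 66
stride at 66 (size 1, align 1) → ends 67
pad 1 to align 2 for b
b at 68 (size 8, align 2) → ends 76
g at 76 (size 2, align 2) → ends 78
pitch at 78 (size 4, align 2) → ends 82
h at 82 (size 1, align 1) → ends 83
tail pad 1 to reach multiple of 2
total 84 bytes, alignment 2
array of 4: 4 × 84 = 336

336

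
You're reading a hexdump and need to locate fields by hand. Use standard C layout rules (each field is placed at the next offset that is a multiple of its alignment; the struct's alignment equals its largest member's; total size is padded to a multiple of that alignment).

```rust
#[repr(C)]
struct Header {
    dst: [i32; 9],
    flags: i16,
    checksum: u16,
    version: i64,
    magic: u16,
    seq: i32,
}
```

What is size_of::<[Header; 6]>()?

0..36  dst  (36B, 4-aligned)
36..38  flags  (2B, 2-aligned)
38..40  checksum  (2B, 2-aligned)
40..48  version  (8B, 8-aligned)
48..50  magic  (2B, 2-aligned)
50..52  -- padding (2B)
52..56  seq  (4B, 4-aligned)
sizeof = 56, alignof = 8
array of 6: 6 × 56 = 336

336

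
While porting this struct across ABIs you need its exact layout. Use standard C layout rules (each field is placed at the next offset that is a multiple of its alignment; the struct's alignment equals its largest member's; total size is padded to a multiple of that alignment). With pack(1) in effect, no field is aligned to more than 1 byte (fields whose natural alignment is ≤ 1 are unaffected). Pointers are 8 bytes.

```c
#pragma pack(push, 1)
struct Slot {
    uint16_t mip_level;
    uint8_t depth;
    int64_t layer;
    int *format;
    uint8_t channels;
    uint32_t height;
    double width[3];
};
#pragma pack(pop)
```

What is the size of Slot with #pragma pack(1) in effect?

0..2  mip_level  (2B, 1-aligned)
2..3  depth  (1B, 1-aligned)
3..11  layer  (8B, 1-aligned)
11..19  format  (8B, 1-aligned)
19..20  channels  (1B, 1-aligned)
20..24  height  (4B, 1-aligned)
24..48  width  (24B, 1-aligned)
sizeof = 48, alignof = 1

48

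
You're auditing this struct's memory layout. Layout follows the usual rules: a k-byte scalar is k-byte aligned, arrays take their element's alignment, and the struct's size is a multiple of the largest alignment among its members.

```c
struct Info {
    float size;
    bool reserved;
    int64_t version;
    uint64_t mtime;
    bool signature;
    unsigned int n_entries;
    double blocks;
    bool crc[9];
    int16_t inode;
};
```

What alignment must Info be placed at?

8

member alignments: size=4, reserved=1, version=8, mtime=8, signature=1, n_entries=4, blocks=8, crc=1, inode=2
max = 8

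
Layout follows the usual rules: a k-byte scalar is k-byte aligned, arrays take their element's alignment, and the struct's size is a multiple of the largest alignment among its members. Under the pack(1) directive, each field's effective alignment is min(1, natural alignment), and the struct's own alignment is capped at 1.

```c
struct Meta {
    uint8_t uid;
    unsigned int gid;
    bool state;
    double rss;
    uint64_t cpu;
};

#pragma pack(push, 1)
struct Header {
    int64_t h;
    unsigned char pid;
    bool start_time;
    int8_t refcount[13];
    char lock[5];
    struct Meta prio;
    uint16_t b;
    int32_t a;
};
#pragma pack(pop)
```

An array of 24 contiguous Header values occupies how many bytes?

1584

Meta: @0: uid [1B, align 1] → 1; +3 pad (align 4); @4: gid [4B, align 4] → 8; @8: state [1B, align 1] → 9; +7 pad (align 8); @16: rss [8B, align 8] → 24; @24: cpu [8B, align 8] → 32; size 32, align 8
@0: h [8B, align 1] → 8
@8: pid [1B, align 1] → 9
@9: start_time [1B, align 1] → 10
@10: refcount [13B, align 1] → 23
@23: lock [5B, align 1] → 28
@28: prio [32B, align 1] → 60
@60: b [2B, align 1] → 62
@62: a [4B, align 1] → 66
size 66, align 1
array of 24: 24 × 66 = 1584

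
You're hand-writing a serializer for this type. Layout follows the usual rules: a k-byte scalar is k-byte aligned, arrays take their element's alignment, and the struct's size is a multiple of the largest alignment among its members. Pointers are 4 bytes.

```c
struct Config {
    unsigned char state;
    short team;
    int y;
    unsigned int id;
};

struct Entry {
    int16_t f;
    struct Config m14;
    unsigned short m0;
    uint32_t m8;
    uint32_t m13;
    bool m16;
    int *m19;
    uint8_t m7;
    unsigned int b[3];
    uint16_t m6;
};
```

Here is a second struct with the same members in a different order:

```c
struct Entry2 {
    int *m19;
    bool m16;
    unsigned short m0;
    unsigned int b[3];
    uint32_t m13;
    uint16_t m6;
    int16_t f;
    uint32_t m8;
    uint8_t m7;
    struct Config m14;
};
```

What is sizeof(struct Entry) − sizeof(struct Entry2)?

8

Config: state at 0 (size 1, align 1) → ends 1; pad 1 to align 2 for team; team at 2 (size 2, align 2) → ends 4; y at 4 (size 4, align 4) → ends 8; id at 8 (size 4, align 4) → ends 12; total 12 bytes, alignment 4
f at 0 (size 2, align 2) → ends 2
pad 2 to align 4 for m14
m14 at 4 (size 12, align 4) → ends 16
m0 at 16 (size 2, align 2) → ends 18
pad 2 to align 4 for m8
m8 at 20 (size 4, align 4) → ends 24
m13 at 24 (size 4, align 4) → ends 28
m16 at 28 (size 1, align 1) → ends 29
pad 3 to align 4 for m19
m19 at 32 (size 4, align 4) → ends 36
m7 at 36 (size 1, align 1) → ends 37
pad 3 to align 4 for b
b at 40 (size 12, align 4) → ends 52
m6 at 52 (size 2, align 2) → ends 54
tail pad 2 to reach multiple of 4
total 56 bytes, alignment 4
— Entry2 —
m19 at 0 (size 4, align 4) → ends 4
m16 at 4 (size 1, align 1) → ends 5
pad 1 to align 2 for m0
m0 at 6 (size 2, align 2) → ends 8
b at 8 (size 12, align 4) → ends 20
m13 at 20 (size 4, align 4) → ends 24
m6 at 24 (size 2, align 2) → ends 26
f at 26 (size 2, align 2) → ends 28
m8 at 28 (size 4, align 4) → ends 32
m7 at 32 (size 1, align 1) → ends 33
pad 3 to align 4 for m14
m14 at 36 (size 12, align 4) → ends 48
total 48 bytes, alignment 4
56 − 48 = 8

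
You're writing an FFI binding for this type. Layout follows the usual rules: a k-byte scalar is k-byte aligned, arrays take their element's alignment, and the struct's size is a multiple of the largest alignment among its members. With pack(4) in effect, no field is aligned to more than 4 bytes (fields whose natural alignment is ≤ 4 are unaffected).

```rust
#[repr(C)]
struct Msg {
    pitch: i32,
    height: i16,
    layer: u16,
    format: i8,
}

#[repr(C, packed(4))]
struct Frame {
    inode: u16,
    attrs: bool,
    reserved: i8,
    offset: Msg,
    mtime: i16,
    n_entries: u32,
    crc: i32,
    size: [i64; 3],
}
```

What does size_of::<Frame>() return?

Msg: @0: pitch [4B, align 4] → 4; @4: height [2B, align 2] → 6; @6: layer [2B, align 2] → 8; @8: format [1B, align 1] → 9; +3 tail pad (align 4); size 12, align 4
@0: inode [2B, align 2] → 2
@2: attrs [1B, align 1] → 3
@3: reserved [1B, align 1] → 4
@4: offset [12B, align 4] → 16
@16: mtime [2B, align 2] → 18
+2 pad (align 4)
@20: n_entries [4B, align 4] → 24
@24: crc [4B, align 4] → 28
@28: size [24B, align 4] → 52
size 52, align 4

52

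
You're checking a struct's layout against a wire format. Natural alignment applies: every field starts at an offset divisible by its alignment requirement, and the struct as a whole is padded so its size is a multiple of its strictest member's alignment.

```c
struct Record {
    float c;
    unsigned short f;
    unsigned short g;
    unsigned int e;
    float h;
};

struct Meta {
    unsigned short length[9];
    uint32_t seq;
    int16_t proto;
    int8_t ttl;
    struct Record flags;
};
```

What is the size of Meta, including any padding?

44

Record: c at 0 (size 4, align 4) → ends 4; f at 4 (size 2, align 2) → ends 6; g at 6 (size 2, align 2) → ends 8; e at 8 (size 4, align 4) → ends 12; h at 12 (size 4, align 4) → ends 16; total 16 bytes, alignment 4
length at 0 (size 18, align 2) → ends 18
pad 2 to align 4 for seq
seq at 20 (size 4, align 4) → ends 24
proto at 24 (size 2, align 2) → ends 26
ttl at 26 (size 1, align 1) → ends 27
pad 1 to align 4 for flags
flags at 28 (size 16, align 4) → ends 44
total 44 bytes, alignment 4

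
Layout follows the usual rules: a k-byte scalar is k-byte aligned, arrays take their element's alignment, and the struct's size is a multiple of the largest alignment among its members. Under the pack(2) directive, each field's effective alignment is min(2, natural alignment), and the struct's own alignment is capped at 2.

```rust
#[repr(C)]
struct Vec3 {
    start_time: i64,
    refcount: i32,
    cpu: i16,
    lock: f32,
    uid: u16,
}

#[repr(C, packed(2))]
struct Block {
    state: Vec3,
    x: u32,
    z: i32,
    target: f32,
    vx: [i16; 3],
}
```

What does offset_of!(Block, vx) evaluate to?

36

Vec3: 0..8  start_time  (8B, 8-aligned); 8..12  refcount  (4B, 4-aligned); 12..14  cpu  (2B, 2-aligned); 14..16  -- padding (2B); 16..20  lock  (4B, 4-aligned); 20..22  uid  (2B, 2-aligned); 22..24  -- tail padding (2B); sizeof = 24, alignof = 8
0..24  state  (24B, 2-aligned)
24..28  x  (4B, 2-aligned)
28..32  z  (4B, 2-aligned)
32..36  target  (4B, 2-aligned)
36..42  vx  (6B, 2-aligned)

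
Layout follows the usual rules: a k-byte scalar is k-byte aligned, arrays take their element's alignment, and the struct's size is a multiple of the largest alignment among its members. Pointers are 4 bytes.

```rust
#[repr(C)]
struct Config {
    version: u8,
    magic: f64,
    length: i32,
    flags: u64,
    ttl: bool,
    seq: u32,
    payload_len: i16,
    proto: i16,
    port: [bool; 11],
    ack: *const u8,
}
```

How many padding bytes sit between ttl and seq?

0..1  version  (1B, 1-aligned)
1..8  -- padding (7B)
8..16  magic  (8B, 8-aligned)
16..20  length  (4B, 4-aligned)
20..24  -- padding (4B)
24..32  flags  (8B, 8-aligned)
32..33  ttl  (1B, 1-aligned)
33..36  -- padding (3B)
36..40  seq  (4B, 4-aligned)

3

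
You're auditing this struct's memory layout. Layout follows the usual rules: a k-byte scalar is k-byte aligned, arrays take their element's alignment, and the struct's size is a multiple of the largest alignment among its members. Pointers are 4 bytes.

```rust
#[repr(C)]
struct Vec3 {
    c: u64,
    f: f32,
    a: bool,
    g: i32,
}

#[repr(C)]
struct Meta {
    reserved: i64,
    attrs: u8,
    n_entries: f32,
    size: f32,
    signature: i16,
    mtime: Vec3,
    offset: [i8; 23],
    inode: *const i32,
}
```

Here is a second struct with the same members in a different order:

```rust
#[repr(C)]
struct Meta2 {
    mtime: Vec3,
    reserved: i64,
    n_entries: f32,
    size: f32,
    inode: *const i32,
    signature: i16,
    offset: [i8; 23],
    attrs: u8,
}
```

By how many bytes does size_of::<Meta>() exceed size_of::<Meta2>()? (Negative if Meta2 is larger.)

Vec3: c at 0 (size 8, align 8) → ends 8; f at 8 (size 4, align 4) → ends 12; a at 12 (size 1, align 1) → ends 13; pad 3 to align 4 for g; g at 16 (size 4, align 4) → ends 20; tail pad 4 to reach multiple of 8; total 24 bytes, alignment 8
reserved at 0 (size 8, align 8) → ends 8
attrs at 8 (size 1, align 1) → ends 9
pad 3 to align 4 for n_entries
n_entries at 12 (size 4, align 4) → ends 16
size at 16 (size 4, align 4) → ends 20
signature at 20 (size 2, align 2) → ends 22
pad 2 to align 8 for mtime
mtime at 24 (size 24, align 8) → ends 48
offset at 48 (size 23, align 1) → ends 71
pad 1 to align 4 for inode
inode at 72 (size 4, align 4) → ends 76
tail pad 4 to reach multiple of 8
total 80 bytes, alignment 8
— Meta2 —
mtime at 0 (size 24, align 8) → ends 24
reserved at 24 (size 8, align 8) → ends 32
n_entries at 32 (size 4, align 4) → ends 36
size at 36 (size 4, align 4) → ends 40
inode at 40 (size 4, align 4) → ends 44
signature at 44 (size 2, align 2) → ends 46
offset at 46 (size 23, align 1) → ends 69
attrs at 69 (size 1, align 1) → ends 70
tail pad 2 to reach multiple of 8
total 72 bytes, alignment 8
80 − 72 = 8

8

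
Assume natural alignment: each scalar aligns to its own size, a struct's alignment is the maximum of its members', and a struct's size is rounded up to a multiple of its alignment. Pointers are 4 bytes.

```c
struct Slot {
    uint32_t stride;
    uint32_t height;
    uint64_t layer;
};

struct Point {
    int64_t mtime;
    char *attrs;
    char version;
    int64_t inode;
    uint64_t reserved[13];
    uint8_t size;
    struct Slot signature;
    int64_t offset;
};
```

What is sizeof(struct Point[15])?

2400

Slot: 0..4  stride  (4B, 4-aligned); 4..8  height  (4B, 4-aligned); 8..16  layer  (8B, 8-aligned); sizeof = 16, alignof = 8
0..8  mtime  (8B, 8-aligned)
8..12  attrs  (4B, 4-aligned)
12..13  version  (1B, 1-aligned)
13..16  -- padding (3B)
16..24  inode  (8B, 8-aligned)
24..128  reserved  (104B, 8-aligned)
128..129  size  (1B, 1-aligned)
129..136  -- padding (7B)
136..152  signature  (16B, 8-aligned)
152..160  offset  (8B, 8-aligned)
sizeof = 160, alignof = 8
array of 15: 15 × 160 = 2400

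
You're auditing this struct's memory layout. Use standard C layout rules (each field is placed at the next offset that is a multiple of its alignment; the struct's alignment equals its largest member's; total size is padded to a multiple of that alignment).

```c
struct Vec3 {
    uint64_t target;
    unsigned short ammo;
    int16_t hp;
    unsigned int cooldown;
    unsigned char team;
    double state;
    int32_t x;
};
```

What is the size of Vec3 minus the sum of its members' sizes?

11

0..8  target  (8B, 8-aligned)
8..10  ammo  (2B, 2-aligned)
10..12  hp  (2B, 2-aligned)
12..16  cooldown  (4B, 4-aligned)
16..17  team  (1B, 1-aligned)
17..24  -- padding (7B)
24..32  state  (8B, 8-aligned)
32..36  x  (4B, 4-aligned)
36..40  -- tail padding (4B)
sizeof = 40, alignof = 8
data bytes 29, size 40 → padding 11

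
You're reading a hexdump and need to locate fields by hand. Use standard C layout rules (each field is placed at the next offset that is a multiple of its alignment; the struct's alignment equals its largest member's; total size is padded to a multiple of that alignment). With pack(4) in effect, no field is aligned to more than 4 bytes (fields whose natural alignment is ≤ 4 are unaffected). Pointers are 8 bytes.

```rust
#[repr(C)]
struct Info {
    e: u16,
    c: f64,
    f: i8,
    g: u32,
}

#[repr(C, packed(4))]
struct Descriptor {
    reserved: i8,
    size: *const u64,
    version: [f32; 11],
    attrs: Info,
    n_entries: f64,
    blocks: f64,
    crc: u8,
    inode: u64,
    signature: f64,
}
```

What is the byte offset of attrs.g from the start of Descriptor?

76

Info: @0: e [2B, align 2] → 2; +6 pad (align 8); @8: c [8B, align 8] → 16; @16: f [1B, align 1] → 17; +3 pad (align 4); @20: g [4B, align 4] → 24; size 24, align 8
@0: reserved [1B, align 1] → 1
+3 pad (align 4)
@4: size [8B, align 4] → 12
@12: version [44B, align 4] → 56
@56: attrs [24B, align 4] → 80
within Info: g at 20
56 + 20 = 76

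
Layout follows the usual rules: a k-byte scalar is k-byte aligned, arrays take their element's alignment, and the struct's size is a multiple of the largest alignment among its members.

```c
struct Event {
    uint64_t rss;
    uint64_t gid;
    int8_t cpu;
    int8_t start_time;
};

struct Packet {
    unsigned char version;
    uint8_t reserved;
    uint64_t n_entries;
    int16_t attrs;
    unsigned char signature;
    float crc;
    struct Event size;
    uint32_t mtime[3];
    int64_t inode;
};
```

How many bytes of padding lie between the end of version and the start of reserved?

0

Event: 0..8  rss  (8B, 8-aligned); 8..16  gid  (8B, 8-aligned); 16..17  cpu  (1B, 1-aligned); 17..18  start_time  (1B, 1-aligned); 18..24  -- tail padding (6B); sizeof = 24, alignof = 8
0..1  version  (1B, 1-aligned)
1..2  reserved  (1B, 1-aligned)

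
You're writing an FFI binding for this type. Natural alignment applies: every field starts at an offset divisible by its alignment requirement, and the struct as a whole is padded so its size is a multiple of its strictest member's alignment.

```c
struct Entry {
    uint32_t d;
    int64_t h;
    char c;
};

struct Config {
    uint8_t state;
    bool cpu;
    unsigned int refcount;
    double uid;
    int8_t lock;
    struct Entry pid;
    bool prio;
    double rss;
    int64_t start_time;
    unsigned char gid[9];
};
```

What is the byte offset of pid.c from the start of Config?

Entry: @0: d [4B, align 4] → 4; +4 pad (align 8); @8: h [8B, align 8] → 16; @16: c [1B, align 1] → 17; +7 tail pad (align 8); size 24, align 8
@0: state [1B, align 1] → 1
@1: cpu [1B, align 1] → 2
+2 pad (align 4)
@4: refcount [4B, align 4] → 8
@8: uid [8B, align 8] → 16
@16: lock [1B, align 1] → 17
+7 pad (align 8)
@24: pid [24B, align 8] → 48
within Entry: c at 16
24 + 16 = 40

40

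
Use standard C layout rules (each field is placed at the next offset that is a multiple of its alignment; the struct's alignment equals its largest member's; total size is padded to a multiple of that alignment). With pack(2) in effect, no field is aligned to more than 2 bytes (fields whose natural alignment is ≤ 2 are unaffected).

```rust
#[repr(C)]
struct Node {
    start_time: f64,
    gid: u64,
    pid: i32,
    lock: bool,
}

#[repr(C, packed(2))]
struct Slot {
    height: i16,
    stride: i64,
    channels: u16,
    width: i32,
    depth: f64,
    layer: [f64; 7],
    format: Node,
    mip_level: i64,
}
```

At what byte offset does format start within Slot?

80

Node: start_time at 0 (size 8, align 8) → ends 8; gid at 8 (size 8, align 8) → ends 16; pid at 16 (size 4, align 4) → ends 20; lock at 20 (size 1, align 1) → ends 21; tail pad 3 to reach multiple of 8; total 24 bytes, alignment 8
height at 0 (size 2, align 2) → ends 2
stride at 2 (size 8, align 2) → ends 10
channels at 10 (size 2, align 2) → ends 12
width at 12 (size 4, align 2) → ends 16
depth at 16 (size 8, align 2) → ends 24
layer at 24 (size 56, align 2) → ends 80
format at 80 (size 24, align 2) → ends 104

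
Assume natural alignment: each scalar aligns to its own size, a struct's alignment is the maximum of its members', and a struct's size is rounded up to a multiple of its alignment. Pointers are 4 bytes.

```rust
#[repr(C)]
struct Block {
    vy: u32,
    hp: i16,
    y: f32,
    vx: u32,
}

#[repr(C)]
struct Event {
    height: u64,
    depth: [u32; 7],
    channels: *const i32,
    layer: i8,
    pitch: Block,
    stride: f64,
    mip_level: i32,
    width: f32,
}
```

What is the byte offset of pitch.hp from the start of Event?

48

Block: vy at 0 (size 4, align 4) → ends 4; hp at 4 (size 2, align 2) → ends 6; pad 2 to align 4 for y; y at 8 (size 4, align 4) → ends 12; vx at 12 (size 4, align 4) → ends 16; total 16 bytes, alignment 4
height at 0 (size 8, align 8) → ends 8
depth at 8 (size 28, align 4) → ends 36
channels at 36 (size 4, align 4) → ends 40
layer at 40 (size 1, align 1) → ends 41
pad 3 to align 4 for pitch
pitch at 44 (size 16, align 4) → ends 60
within Block: hp at 4
44 + 4 = 48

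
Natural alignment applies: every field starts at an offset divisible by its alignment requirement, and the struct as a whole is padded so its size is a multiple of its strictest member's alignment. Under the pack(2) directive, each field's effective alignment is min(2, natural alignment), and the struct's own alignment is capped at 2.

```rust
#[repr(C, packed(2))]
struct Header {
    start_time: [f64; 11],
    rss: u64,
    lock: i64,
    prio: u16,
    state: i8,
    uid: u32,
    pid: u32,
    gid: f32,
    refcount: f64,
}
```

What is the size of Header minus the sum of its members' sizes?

start_time at 0 (size 88, align 2) → ends 88
rss at 88 (size 8, align 2) → ends 96
lock at 96 (size 8, align 2) → ends 104
prio at 104 (size 2, align 2) → ends 106
state at 106 (size 1, align 1) → ends 107
pad 1 to align 2 for uid
uid at 108 (size 4, align 2) → ends 112
pid at 112 (size 4, align 2) → ends 116
gid at 116 (size 4, align 2) → ends 120
refcount at 120 (size 8, align 2) → ends 128
total 128 bytes, alignment 2
data bytes 127, size 128 → padding 1

1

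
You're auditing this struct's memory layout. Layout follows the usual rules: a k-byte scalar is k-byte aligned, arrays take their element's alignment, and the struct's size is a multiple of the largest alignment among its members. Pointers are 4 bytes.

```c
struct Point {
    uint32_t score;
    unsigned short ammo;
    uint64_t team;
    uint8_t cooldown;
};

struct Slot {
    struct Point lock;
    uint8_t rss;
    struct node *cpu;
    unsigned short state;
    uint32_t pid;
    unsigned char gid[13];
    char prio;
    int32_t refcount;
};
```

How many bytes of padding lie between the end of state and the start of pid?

2

Point: score at 0 (size 4, align 4) → ends 4; ammo at 4 (size 2, align 2) → ends 6; pad 2 to align 8 for team; team at 8 (size 8, align 8) → ends 16; cooldown at 16 (size 1, align 1) → ends 17; tail pad 7 to reach multiple of 8; total 24 bytes, alignment 8
lock at 0 (size 24, align 8) → ends 24
rss at 24 (size 1, align 1) → ends 25
pad 3 to align 4 for cpu
cpu at 28 (size 4, align 4) → ends 32
state at 32 (size 2, align 2) → ends 34
pad 2 to align 4 for pid
pid at 36 (size 4, align 4) → ends 40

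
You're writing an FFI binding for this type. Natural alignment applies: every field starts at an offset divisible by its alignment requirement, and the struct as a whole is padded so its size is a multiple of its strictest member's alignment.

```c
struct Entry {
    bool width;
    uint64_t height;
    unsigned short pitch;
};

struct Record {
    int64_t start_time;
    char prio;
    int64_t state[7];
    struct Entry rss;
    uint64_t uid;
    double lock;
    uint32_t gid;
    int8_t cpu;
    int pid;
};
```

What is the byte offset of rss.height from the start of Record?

Entry: @0: width [1B, align 1] → 1; +7 pad (align 8); @8: height [8B, align 8] → 16; @16: pitch [2B, align 2] → 18; +6 tail pad (align 8); size 24, align 8
@0: start_time [8B, align 8] → 8
@8: prio [1B, align 1] → 9
+7 pad (align 8)
@16: state [56B, align 8] → 72
@72: rss [24B, align 8] → 96
within Entry: height at 8
72 + 8 = 80

80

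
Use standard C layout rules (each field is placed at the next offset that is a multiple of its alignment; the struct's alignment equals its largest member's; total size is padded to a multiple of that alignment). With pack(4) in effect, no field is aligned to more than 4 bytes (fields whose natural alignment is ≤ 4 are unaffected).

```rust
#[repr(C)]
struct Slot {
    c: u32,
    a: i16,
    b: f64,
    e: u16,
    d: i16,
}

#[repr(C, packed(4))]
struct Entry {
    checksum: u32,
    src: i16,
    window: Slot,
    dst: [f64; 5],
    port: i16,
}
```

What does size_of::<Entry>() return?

Slot: 0..4  c  (4B, 4-aligned); 4..6  a  (2B, 2-aligned); 6..8  -- padding (2B); 8..16  b  (8B, 8-aligned); 16..18  e  (2B, 2-aligned); 18..20  d  (2B, 2-aligned); 20..24  -- tail padding (4B); sizeof = 24, alignof = 8
0..4  checksum  (4B, 4-aligned)
4..6  src  (2B, 2-aligned)
6..8  -- padding (2B)
8..32  window  (24B, 4-aligned)
32..72  dst  (40B, 4-aligned)
72..74  port  (2B, 2-aligned)
74..76  -- tail padding (2B)
sizeof = 76, alignof = 4

76 bytes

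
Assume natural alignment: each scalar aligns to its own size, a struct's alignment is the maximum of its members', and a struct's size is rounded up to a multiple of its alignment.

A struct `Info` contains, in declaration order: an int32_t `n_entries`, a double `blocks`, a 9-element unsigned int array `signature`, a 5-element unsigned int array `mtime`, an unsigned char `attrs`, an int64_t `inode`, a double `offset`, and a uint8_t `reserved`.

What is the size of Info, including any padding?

104

n_entries at 0 (size 4, align 4) → ends 4
pad 4 to align 8 for blocks
blocks at 8 (size 8, align 8) → ends 16
signature at 16 (size 36, align 4) → ends 52
mtime at 52 (size 20, align 4) → ends 72
attrs at 72 (size 1, align 1) → ends 73
pad 7 to align 8 for inode
inode at 80 (size 8, align 8) → ends 88
offset at 88 (size 8, align 8) → ends 96
reserved at 96 (size 1, align 1) → ends 97
tail pad 7 to reach multiple of 8
total 104 bytes, alignment 8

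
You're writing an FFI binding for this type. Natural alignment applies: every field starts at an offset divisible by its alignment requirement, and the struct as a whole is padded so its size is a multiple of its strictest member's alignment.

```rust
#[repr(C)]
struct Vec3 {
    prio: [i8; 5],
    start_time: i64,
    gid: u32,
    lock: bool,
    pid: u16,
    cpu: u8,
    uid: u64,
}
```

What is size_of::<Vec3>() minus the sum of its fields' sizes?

@0: prio [5B, align 1] → 5
+3 pad (align 8)
@8: start_time [8B, align 8] → 16
@16: gid [4B, align 4] → 20
@20: lock [1B, align 1] → 21
+1 pad (align 2)
@22: pid [2B, align 2] → 24
@24: cpu [1B, align 1] → 25
+7 pad (align 8)
@32: uid [8B, align 8] → 40
size 40, align 8
data bytes 29, size 40 → padding 11

11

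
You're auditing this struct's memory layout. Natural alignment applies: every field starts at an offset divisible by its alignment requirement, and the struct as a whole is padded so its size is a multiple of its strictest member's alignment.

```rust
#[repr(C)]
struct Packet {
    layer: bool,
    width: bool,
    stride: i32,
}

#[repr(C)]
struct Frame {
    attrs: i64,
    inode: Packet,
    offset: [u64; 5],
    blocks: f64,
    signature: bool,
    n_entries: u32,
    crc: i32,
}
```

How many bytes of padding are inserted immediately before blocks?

Packet: layer at 0 (size 1, align 1) → ends 1; width at 1 (size 1, align 1) → ends 2; pad 2 to align 4 for stride; stride at 4 (size 4, align 4) → ends 8; total 8 bytes, alignment 4
attrs at 0 (size 8, align 8) → ends 8
inode at 8 (size 8, align 4) → ends 16
offset at 16 (size 40, align 8) → ends 56
blocks at 56 (size 8, align 8) → ends 64

0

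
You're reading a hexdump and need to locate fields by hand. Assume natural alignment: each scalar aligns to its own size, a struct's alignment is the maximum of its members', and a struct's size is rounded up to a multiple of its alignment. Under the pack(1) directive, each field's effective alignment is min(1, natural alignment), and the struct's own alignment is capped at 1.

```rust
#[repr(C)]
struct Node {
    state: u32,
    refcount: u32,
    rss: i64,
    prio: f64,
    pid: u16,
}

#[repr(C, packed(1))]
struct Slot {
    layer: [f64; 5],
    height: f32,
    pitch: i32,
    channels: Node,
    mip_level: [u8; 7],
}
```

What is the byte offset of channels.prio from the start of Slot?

Node: 0..4  state  (4B, 4-aligned); 4..8  refcount  (4B, 4-aligned); 8..16  rss  (8B, 8-aligned); 16..24  prio  (8B, 8-aligned); 24..26  pid  (2B, 2-aligned); 26..32  -- tail padding (6B); sizeof = 32, alignof = 8
0..40  layer  (40B, 1-aligned)
40..44  height  (4B, 1-aligned)
44..48  pitch  (4B, 1-aligned)
48..80  channels  (32B, 1-aligned)
within Node: prio at 16
48 + 16 = 64

64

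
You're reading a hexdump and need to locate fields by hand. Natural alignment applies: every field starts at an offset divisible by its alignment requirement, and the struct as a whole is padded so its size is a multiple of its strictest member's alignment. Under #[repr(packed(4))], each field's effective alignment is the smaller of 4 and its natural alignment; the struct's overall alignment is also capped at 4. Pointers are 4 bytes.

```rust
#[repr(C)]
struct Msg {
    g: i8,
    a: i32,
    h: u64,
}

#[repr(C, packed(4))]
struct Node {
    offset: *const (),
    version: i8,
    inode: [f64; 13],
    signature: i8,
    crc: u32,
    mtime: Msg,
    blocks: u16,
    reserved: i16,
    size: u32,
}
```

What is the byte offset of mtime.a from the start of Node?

124

Msg: g at 0 (size 1, align 1) → ends 1; pad 3 to align 4 for a; a at 4 (size 4, align 4) → ends 8; h at 8 (size 8, align 8) → ends 16; total 16 bytes, alignment 8
offset at 0 (size 4, align 4) → ends 4
version at 4 (size 1, align 1) → ends 5
pad 3 to align 4 for inode
inode at 8 (size 104, align 4) → ends 112
signature at 112 (size 1, align 1) → ends 113
pad 3 to align 4 for crc
crc at 116 (size 4, align 4) → ends 120
mtime at 120 (size 16, align 4) → ends 136
within Msg: a at 4
120 + 4 = 124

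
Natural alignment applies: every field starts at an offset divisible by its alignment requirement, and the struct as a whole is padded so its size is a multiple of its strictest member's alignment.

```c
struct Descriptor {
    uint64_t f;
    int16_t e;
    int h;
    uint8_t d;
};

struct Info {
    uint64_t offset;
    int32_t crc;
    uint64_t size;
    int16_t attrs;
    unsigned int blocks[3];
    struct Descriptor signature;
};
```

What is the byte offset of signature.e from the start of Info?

Descriptor: f at 0 (size 8, align 8) → ends 8; e at 8 (size 2, align 2) → ends 10; pad 2 to align 4 for h; h at 12 (size 4, align 4) → ends 16; d at 16 (size 1, align 1) → ends 17; tail pad 7 to reach multiple of 8; total 24 bytes, alignment 8
offset at 0 (size 8, align 8) → ends 8
crc at 8 (size 4, align 4) → ends 12
pad 4 to align 8 for size
size at 16 (size 8, align 8) → ends 24
attrs at 24 (size 2, align 2) → ends 26
pad 2 to align 4 for blocks
blocks at 28 (size 12, align 4) → ends 40
signature at 40 (size 24, align 8) → ends 64
within Descriptor: e at 8
40 + 8 = 48

48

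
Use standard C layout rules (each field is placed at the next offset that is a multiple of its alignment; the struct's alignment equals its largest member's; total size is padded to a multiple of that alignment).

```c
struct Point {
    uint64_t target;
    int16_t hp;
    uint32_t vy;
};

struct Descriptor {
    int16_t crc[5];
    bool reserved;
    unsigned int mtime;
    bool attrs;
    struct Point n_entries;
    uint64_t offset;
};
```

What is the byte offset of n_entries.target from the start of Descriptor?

24

Point: @0: target [8B, align 8] → 8; @8: hp [2B, align 2] → 10; +2 pad (align 4); @12: vy [4B, align 4] → 16; size 16, align 8
@0: crc [10B, align 2] → 10
@10: reserved [1B, align 1] → 11
+1 pad (align 4)
@12: mtime [4B, align 4] → 16
@16: attrs [1B, align 1] → 17
+7 pad (align 8)
@24: n_entries [16B, align 8] → 40
within Point: target at 0
24 + 0 = 24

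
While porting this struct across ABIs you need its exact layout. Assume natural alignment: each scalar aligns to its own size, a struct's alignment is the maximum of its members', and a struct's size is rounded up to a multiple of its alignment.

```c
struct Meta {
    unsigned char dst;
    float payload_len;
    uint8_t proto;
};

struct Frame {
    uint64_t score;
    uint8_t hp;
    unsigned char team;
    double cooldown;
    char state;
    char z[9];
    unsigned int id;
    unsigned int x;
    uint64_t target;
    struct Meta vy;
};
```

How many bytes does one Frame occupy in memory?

Meta: 0..1  dst  (1B, 1-aligned); 1..4  -- padding (3B); 4..8  payload_len  (4B, 4-aligned); 8..9  proto  (1B, 1-aligned); 9..12  -- tail padding (3B); sizeof = 12, alignof = 4
0..8  score  (8B, 8-aligned)
8..9  hp  (1B, 1-aligned)
9..10  team  (1B, 1-aligned)
10..16  -- padding (6B)
16..24  cooldown  (8B, 8-aligned)
24..25  state  (1B, 1-aligned)
25..34  z  (9B, 1-aligned)
34..36  -- padding (2B)
36..40  id  (4B, 4-aligned)
40..44  x  (4B, 4-aligned)
44..48  -- padding (4B)
48..56  target  (8B, 8-aligned)
56..68  vy  (12B, 4-aligned)
68..72  -- tail padding (4B)
sizeof = 72, alignof = 8

72 bytes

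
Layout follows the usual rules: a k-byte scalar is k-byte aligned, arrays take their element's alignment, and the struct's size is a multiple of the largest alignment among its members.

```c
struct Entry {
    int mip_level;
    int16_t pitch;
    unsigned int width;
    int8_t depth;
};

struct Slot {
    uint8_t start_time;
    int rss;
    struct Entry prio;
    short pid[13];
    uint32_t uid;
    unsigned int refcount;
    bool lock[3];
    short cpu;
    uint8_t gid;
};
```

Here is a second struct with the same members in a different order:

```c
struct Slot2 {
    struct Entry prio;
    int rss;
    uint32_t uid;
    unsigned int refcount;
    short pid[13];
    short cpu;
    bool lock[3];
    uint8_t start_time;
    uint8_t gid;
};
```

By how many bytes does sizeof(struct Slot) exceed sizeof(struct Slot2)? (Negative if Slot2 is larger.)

Entry: mip_level at 0 (size 4, align 4) → ends 4; pitch at 4 (size 2, align 2) → ends 6; pad 2 to align 4 for width; width at 8 (size 4, align 4) → ends 12; depth at 12 (size 1, align 1) → ends 13; tail pad 3 to reach multiple of 4; total 16 bytes, alignment 4
start_time at 0 (size 1, align 1) → ends 1
pad 3 to align 4 for rss
rss at 4 (size 4, align 4) → ends 8
prio at 8 (size 16, align 4) → ends 24
pid at 24 (size 26, align 2) → ends 50
pad 2 to align 4 for uid
uid at 52 (size 4, align 4) → ends 56
refcount at 56 (size 4, align 4) → ends 60
lock at 60 (size 3, align 1) → ends 63
pad 1 to align 2 for cpu
cpu at 64 (size 2, align 2) → ends 66
gid at 66 (size 1, align 1) → ends 67
tail pad 1 to reach multiple of 4
total 68 bytes, alignment 4
— Slot2 —
prio at 0 (size 16, align 4) → ends 16
rss at 16 (size 4, align 4) → ends 20
uid at 20 (size 4, align 4) → ends 24
refcount at 24 (size 4, align 4) → ends 28
pid at 28 (size 26, align 2) → ends 54
cpu at 54 (size 2, align 2) → ends 56
lock at 56 (size 3, align 1) → ends 59
start_time at 59 (size 1, align 1) → ends 60
gid at 60 (size 1, align 1) → ends 61
tail pad 3 to reach multiple of 4
total 64 bytes, alignment 4
68 − 64 = 4

4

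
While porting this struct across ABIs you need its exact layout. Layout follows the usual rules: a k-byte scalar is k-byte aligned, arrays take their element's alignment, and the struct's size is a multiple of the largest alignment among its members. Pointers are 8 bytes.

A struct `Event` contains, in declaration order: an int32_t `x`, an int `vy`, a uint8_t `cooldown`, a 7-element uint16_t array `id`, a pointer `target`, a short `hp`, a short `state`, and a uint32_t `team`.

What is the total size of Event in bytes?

0..4  x  (4B, 4-aligned)
4..8  vy  (4B, 4-aligned)
8..9  cooldown  (1B, 1-aligned)
9..10  -- padding (1B)
10..24  id  (14B, 2-aligned)
24..32  target  (8B, 8-aligned)
32..34  hp  (2B, 2-aligned)
34..36  state  (2B, 2-aligned)
36..40  team  (4B, 4-aligned)
sizeof = 40, alignof = 8

40 bytes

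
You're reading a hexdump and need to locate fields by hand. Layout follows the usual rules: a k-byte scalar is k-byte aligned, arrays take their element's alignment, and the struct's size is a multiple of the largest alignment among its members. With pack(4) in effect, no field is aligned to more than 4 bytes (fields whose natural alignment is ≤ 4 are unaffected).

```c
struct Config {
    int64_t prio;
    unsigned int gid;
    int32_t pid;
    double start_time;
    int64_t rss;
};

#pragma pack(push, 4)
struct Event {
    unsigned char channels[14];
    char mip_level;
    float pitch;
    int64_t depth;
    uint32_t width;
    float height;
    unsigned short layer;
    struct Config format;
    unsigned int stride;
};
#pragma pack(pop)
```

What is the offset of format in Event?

40

Config: prio at 0 (size 8, align 8) → ends 8; gid at 8 (size 4, align 4) → ends 12; pid at 12 (size 4, align 4) → ends 16; start_time at 16 (size 8, align 8) → ends 24; rss at 24 (size 8, align 8) → ends 32; total 32 bytes, alignment 8
channels at 0 (size 14, align 1) → ends 14
mip_level at 14 (size 1, align 1) → ends 15
pad 1 to align 4 for pitch
pitch at 16 (size 4, align 4) → ends 20
depth at 20 (size 8, align 4) → ends 28
width at 28 (size 4, align 4) → ends 32
height at 32 (size 4, align 4) → ends 36
layer at 36 (size 2, align 2) → ends 38
pad 2 to align 4 for format
format at 40 (size 32, align 4) → ends 72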